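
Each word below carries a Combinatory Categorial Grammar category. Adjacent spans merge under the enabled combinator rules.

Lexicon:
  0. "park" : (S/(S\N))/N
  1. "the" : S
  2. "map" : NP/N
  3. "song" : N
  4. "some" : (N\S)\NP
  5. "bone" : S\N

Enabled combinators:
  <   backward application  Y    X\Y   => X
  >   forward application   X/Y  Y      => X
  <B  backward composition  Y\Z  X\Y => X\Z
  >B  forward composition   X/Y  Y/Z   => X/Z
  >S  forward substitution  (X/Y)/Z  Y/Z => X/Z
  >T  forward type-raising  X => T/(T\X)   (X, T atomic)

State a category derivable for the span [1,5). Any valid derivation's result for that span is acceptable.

[0,6] S   >
  [0,5] S/(S\N)   >
    [0,1] "park" : (S/(S\N))/N
    [1,5] N   <
      [1,2] "the" : S
      [2,5] N\S   <
        [2,4] NP   >
          [2,3] "map" : NP/N
          [3,4] "song" : N
        [4,5] "some" : (N\S)\NP
  [5,6] "bone" : S\N

N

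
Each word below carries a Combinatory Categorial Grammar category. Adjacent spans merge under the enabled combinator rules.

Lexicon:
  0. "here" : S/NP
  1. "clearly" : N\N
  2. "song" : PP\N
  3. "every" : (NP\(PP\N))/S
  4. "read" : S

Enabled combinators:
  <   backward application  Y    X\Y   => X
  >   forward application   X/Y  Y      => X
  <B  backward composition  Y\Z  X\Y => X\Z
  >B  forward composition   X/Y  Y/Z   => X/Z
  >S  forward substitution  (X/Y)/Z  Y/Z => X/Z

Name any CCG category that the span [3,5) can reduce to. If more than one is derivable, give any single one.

NP\(PP\N)

[0,5] S   >
  [0,1] "here" : S/NP
  [1,5] NP   <
    [1,3] PP\N   <B
      [1,2] "clearly" : N\N
      [2,3] "song" : PP\N
    [3,5] NP\(PP\N)   >
      [3,4] "every" : (NP\(PP\N))/S
      [4,5] "read" : S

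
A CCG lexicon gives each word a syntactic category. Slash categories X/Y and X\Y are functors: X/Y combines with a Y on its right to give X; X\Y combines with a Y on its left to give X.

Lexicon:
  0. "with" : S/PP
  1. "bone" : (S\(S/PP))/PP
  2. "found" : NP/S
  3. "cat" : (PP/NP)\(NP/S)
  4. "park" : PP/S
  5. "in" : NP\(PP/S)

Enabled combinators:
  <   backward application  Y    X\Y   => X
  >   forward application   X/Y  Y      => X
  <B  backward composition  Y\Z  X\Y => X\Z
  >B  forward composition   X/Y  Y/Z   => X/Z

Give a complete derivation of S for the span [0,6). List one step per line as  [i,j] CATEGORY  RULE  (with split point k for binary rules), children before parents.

[0,1] S/PP  lex  "with"
[1,2] (S\(S/PP))/PP  lex  "bone"
[2,3] NP/S  lex  "found"
[3,4] (PP/NP)\(NP/S)  lex  "cat"
[2,4] PP/NP  <  k=3
[4,5] PP/S  lex  "park"
[5,6] NP\(PP/S)  lex  "in"
[4,6] NP  <  k=5
[2,6] PP  >  k=4
[1,6] S\(S/PP)  >  k=2
[0,6] S  <  k=1

[0,6] S   <
  [0,1] "with" : S/PP
  [1,6] S\(S/PP)   >
    [1,2] "bone" : (S\(S/PP))/PP
    [2,6] PP   >
      [2,4] PP/NP   <
        [2,3] "found" : NP/S
        [3,4] "cat" : (PP/NP)\(NP/S)
      [4,6] NP   <
        [4,5] "park" : PP/S
        [5,6] "in" : NP\(PP/S)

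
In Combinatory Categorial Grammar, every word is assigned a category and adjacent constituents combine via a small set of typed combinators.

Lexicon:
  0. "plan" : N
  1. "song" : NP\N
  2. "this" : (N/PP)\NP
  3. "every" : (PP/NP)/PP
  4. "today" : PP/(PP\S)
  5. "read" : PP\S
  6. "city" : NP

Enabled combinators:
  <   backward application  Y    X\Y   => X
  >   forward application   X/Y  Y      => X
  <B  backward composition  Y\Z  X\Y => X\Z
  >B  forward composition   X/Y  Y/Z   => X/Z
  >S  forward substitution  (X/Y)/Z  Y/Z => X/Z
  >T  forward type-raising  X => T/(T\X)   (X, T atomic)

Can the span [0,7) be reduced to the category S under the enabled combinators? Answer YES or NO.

NO

N NP\N (N/PP)\NP (PP/NP)/PP PP/(PP\S) PP\S NP
CKY chart[0,7] = {N, N/(NP\NP), N/(N\N), N/(PP\PP), NP/(NP\N), PP/(PP\N), S/(S\N)}; S ∉ chart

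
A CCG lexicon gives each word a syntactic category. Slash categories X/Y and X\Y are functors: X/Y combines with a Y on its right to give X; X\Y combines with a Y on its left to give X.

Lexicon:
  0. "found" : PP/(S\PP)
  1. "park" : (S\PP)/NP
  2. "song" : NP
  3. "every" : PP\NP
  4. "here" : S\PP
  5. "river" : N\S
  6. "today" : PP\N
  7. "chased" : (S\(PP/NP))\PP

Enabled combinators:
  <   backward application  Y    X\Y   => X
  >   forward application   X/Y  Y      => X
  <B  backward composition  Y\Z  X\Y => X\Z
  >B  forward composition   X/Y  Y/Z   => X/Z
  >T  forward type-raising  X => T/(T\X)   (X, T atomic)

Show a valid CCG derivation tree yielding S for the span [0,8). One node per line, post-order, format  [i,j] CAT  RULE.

[0,8] S   <
  [0,2] PP/NP   >B
    [0,1] "found" : PP/(S\PP)
    [1,2] "park" : (S\PP)/NP
  [2,8] S\(PP/NP)   <
    [2,7] PP   <
      [2,6] N   <
        [2,3] "song" : NP
        [3,6] N\NP   <B
          [3,4] "every" : PP\NP
          [4,6] N\PP   <B
            [4,5] "here" : S\PP
            [5,6] "river" : N\S
      [6,7] "today" : PP\N
    [7,8] "chased" : (S\(PP/NP))\PP

[0,1] PP/(S\PP)  lex  "found"
[1,2] (S\PP)/NP  lex  "park"
[0,2] PP/NP  >B  k=1
[2,3] NP  lex  "song"
[3,4] PP\NP  lex  "every"
[4,5] S\PP  lex  "here"
[5,6] N\S  lex  "river"
[4,6] N\PP  <B  k=5
[3,6] N\NP  <B  k=4
[2,6] N  <  k=3
[6,7] PP\N  lex  "today"
[2,7] PP  <  k=6
[7,8] (S\(PP/NP))\PP  lex  "chased"
[2,8] S\(PP/NP)  <  k=7
[0,8] S  <  k=2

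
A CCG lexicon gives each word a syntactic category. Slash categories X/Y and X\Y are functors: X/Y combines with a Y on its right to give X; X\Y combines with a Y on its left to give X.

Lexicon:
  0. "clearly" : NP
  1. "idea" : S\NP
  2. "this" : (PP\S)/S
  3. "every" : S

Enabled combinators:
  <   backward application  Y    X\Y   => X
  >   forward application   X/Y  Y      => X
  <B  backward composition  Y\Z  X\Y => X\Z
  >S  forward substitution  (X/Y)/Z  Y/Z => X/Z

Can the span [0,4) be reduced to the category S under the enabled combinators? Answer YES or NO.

NP S\NP (PP\S)/S S
CKY chart[0,4] = {PP}; S ∉ chart

NO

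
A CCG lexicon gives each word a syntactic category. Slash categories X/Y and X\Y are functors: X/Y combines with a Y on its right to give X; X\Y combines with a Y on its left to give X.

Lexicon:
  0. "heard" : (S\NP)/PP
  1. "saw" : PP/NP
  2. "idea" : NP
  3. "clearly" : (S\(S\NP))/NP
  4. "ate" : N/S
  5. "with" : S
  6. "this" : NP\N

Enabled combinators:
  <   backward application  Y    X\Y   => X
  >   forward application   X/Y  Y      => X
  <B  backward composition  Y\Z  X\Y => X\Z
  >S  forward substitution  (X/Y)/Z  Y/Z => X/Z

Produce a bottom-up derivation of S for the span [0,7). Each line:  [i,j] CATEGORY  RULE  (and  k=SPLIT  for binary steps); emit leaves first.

[0,1] (S\NP)/PP  lex  "heard"
[1,2] PP/NP  lex  "saw"
[2,3] NP  lex  "idea"
[1,3] PP  >  k=2
[0,3] S\NP  >  k=1
[3,4] (S\(S\NP))/NP  lex  "clearly"
[4,5] N/S  lex  "ate"
[5,6] S  lex  "with"
[4,6] N  >  k=5
[6,7] NP\N  lex  "this"
[4,7] NP  <  k=6
[3,7] S\(S\NP)  >  k=4
[0,7] S  <  k=3

[0,7] S   <
  [0,3] S\NP   >
    [0,1] "heard" : (S\NP)/PP
    [1,3] PP   >
      [1,2] "saw" : PP/NP
      [2,3] "idea" : NP
  [3,7] S\(S\NP)   >
    [3,4] "clearly" : (S\(S\NP))/NP
    [4,7] NP   <
      [4,6] N   >
        [4,5] "ate" : N/S
        [5,6] "with" : S
      [6,7] "this" : NP\N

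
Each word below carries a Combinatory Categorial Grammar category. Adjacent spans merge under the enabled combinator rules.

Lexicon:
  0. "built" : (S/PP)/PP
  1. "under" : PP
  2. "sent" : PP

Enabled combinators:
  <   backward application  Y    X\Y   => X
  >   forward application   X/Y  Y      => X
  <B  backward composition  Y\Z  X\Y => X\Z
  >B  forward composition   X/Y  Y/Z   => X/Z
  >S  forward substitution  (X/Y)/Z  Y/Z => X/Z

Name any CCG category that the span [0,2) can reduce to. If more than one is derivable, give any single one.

S/PP

[0,3] S   >
  [0,2] S/PP   >
    [0,1] "built" : (S/PP)/PP
    [1,2] "under" : PP
  [2,3] "sent" : PP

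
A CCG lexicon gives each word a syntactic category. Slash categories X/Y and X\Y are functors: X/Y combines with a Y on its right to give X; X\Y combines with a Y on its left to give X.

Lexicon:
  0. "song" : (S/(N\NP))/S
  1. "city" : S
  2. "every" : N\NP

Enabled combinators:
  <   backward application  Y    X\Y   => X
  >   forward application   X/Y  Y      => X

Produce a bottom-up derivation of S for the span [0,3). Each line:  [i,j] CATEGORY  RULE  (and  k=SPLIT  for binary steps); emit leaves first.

[0,1] (S/(N\NP))/S  lex  "song"
[1,2] S  lex  "city"
[0,2] S/(N\NP)  >  k=1
[2,3] N\NP  lex  "every"
[0,3] S  >  k=2

[0,3] S   >
  [0,2] S/(N\NP)   >
    [0,1] "song" : (S/(N\NP))/S
    [1,2] "city" : S
  [2,3] "every" : N\NP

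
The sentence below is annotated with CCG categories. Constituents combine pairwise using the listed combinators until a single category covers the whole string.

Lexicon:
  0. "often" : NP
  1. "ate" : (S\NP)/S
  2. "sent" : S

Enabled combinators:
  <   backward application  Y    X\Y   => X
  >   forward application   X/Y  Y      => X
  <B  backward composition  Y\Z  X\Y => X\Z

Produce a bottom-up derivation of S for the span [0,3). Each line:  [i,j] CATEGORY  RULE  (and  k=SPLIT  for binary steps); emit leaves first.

[0,3] S   <
  [0,1] "often" : NP
  [1,3] S\NP   >
    [1,2] "ate" : (S\NP)/S
    [2,3] "sent" : S

[0,1] NP  lex  "often"
[1,2] (S\NP)/S  lex  "ate"
[2,3] S  lex  "sent"
[1,3] S\NP  >  k=2
[0,3] S  <  k=1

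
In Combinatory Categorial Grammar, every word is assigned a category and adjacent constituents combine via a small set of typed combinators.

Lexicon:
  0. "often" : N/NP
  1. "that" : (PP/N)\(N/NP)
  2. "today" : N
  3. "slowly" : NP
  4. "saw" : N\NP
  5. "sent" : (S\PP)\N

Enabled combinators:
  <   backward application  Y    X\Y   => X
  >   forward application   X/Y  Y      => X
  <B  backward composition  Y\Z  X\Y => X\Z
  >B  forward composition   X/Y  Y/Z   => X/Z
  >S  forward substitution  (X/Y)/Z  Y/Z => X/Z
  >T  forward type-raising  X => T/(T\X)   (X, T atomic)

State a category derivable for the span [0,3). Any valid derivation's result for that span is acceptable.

PP

[0,6] S   <
  [0,3] PP   >
    [0,2] PP/N   <
      [0,1] "often" : N/NP
      [1,2] "that" : (PP/N)\(N/NP)
    [2,3] "today" : N
  [3,6] S\PP   <
    [3,5] N   >
      [3,4] N/(N\NP)   >T
        [3,4] "slowly" : NP
      [4,5] "saw" : N\NP
    [5,6] "sent" : (S\PP)\N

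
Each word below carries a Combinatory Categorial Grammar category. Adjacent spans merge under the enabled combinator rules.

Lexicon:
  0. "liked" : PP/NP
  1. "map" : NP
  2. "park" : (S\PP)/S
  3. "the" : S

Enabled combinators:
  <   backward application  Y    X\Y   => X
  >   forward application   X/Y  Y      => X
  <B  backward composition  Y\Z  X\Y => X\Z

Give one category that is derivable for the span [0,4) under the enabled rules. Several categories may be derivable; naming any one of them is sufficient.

[0,4] S   <
  [0,2] PP   >
    [0,1] "liked" : PP/NP
    [1,2] "map" : NP
  [2,4] S\PP   >
    [2,3] "park" : (S\PP)/S
    [3,4] "the" : S

S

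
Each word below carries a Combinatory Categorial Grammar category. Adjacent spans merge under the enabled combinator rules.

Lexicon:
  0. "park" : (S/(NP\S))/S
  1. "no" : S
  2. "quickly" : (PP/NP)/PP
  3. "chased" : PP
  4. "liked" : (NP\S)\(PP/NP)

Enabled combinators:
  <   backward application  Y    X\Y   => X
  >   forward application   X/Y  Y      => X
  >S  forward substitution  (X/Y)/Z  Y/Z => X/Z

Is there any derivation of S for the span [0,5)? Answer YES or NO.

[0,5] S   >
  [0,2] S/(NP\S)   >
    [0,1] "park" : (S/(NP\S))/S
    [1,2] "no" : S
  [2,5] NP\S   <
    [2,4] PP/NP   >
      [2,3] "quickly" : (PP/NP)/PP
      [3,4] "chased" : PP
    [4,5] "liked" : (NP\S)\(PP/NP)

YES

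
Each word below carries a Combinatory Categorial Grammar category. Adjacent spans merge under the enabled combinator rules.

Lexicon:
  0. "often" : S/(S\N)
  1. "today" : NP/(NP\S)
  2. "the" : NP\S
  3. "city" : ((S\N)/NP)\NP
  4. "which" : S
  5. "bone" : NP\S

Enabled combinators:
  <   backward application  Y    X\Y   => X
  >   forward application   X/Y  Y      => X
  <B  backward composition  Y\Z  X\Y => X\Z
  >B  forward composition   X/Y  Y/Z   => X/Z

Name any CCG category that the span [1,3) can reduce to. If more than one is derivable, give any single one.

NP

[0,6] S   >
  [0,4] S/NP   >B
    [0,1] "often" : S/(S\N)
    [1,4] (S\N)/NP   <
      [1,3] NP   >
        [1,2] "today" : NP/(NP\S)
        [2,3] "the" : NP\S
      [3,4] "city" : ((S\N)/NP)\NP
  [4,6] NP   <
    [4,5] "which" : S
    [5,6] "bone" : NP\S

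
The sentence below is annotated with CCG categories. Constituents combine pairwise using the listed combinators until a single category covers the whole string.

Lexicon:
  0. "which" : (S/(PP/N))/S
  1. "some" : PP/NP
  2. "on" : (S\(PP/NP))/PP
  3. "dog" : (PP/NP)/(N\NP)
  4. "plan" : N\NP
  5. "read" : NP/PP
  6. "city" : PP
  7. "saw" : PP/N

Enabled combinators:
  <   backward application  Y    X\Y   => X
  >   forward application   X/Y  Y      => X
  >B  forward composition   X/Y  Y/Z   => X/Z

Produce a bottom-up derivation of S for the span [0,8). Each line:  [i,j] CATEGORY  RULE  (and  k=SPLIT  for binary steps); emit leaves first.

[0,8] S   >
  [0,7] S/(PP/N)   >
    [0,1] "which" : (S/(PP/N))/S
    [1,7] S   <
      [1,2] "some" : PP/NP
      [2,7] S\(PP/NP)   >
        [2,3] "on" : (S\(PP/NP))/PP
        [3,7] PP   >
          [3,5] PP/NP   >
            [3,4] "dog" : (PP/NP)/(N\NP)
            [4,5] "plan" : N\NP
          [5,7] NP   >
            [5,6] "read" : NP/PP
            [6,7] "city" : PP
  [7,8] "saw" : PP/N

[0,1] (S/(PP/N))/S  lex  "which"
[1,2] PP/NP  lex  "some"
[2,3] (S\(PP/NP))/PP  lex  "on"
[3,4] (PP/NP)/(N\NP)  lex  "dog"
[4,5] N\NP  lex  "plan"
[3,5] PP/NP  >  k=4
[5,6] NP/PP  lex  "read"
[6,7] PP  lex  "city"
[5,7] NP  >  k=6
[3,7] PP  >  k=5
[2,7] S\(PP/NP)  >  k=3
[1,7] S  <  k=2
[0,7] S/(PP/N)  >  k=1
[7,8] PP/N  lex  "saw"
[0,8] S  >  k=7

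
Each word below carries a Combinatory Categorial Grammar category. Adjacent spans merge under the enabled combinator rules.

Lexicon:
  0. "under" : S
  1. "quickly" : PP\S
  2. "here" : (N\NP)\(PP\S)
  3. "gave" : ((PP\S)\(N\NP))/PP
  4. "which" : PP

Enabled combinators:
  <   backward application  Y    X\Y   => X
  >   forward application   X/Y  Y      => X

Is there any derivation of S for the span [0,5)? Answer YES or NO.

NO

S PP\S (N\NP)\(PP\S) ((PP\S)\(N\NP))/PP PP
CKY chart[0,5] = {PP}; S ∉ chart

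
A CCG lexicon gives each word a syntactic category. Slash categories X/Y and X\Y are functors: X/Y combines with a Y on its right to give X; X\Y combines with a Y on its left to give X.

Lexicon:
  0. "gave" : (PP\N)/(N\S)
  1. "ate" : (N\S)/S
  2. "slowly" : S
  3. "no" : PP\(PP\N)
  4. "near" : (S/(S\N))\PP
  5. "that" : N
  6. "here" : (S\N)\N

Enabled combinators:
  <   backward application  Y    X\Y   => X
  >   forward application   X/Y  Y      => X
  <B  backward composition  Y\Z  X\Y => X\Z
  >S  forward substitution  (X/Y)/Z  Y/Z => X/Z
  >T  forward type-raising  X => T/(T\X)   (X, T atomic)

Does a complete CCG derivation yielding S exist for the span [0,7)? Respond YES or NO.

YES

[0,7] S   >
  [0,5] S/(S\N)   <
    [0,4] PP   <
      [0,3] PP\N   >
        [0,1] "gave" : (PP\N)/(N\S)
        [1,3] N\S   >
          [1,2] "ate" : (N\S)/S
          [2,3] "slowly" : S
      [3,4] "no" : PP\(PP\N)
    [4,5] "near" : (S/(S\N))\PP
  [5,7] S\N   <
    [5,6] "that" : N
    [6,7] "here" : (S\N)\N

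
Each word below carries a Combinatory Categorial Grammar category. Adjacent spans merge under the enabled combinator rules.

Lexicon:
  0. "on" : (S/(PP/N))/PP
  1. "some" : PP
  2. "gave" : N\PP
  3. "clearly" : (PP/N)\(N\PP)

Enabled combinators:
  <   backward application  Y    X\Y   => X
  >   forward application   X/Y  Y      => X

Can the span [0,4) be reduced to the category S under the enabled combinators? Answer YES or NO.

YES

[0,4] S   >
  [0,2] S/(PP/N)   >
    [0,1] "on" : (S/(PP/N))/PP
    [1,2] "some" : PP
  [2,4] PP/N   <
    [2,3] "gave" : N\PP
    [3,4] "clearly" : (PP/N)\(N\PP)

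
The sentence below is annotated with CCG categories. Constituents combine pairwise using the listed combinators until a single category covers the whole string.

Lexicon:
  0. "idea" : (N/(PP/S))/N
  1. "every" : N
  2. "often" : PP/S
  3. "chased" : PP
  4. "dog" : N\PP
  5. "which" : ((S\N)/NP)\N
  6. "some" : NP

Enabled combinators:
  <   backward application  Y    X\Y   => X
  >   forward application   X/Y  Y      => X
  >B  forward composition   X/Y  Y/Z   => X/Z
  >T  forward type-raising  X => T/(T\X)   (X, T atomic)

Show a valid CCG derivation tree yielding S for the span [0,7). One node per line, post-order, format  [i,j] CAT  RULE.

[0,7] S   <
  [0,3] N   >
    [0,2] N/(PP/S)   >
      [0,1] "idea" : (N/(PP/S))/N
      [1,2] "every" : N
    [2,3] "often" : PP/S
  [3,7] S\N   >
    [3,6] (S\N)/NP   <
      [3,5] N   <
        [3,4] "chased" : PP
        [4,5] "dog" : N\PP
      [5,6] "which" : ((S\N)/NP)\N
    [6,7] "some" : NP

[0,1] (N/(PP/S))/N  lex  "idea"
[1,2] N  lex  "every"
[0,2] N/(PP/S)  >  k=1
[2,3] PP/S  lex  "often"
[0,3] N  >  k=2
[3,4] PP  lex  "chased"
[4,5] N\PP  lex  "dog"
[3,5] N  <  k=4
[5,6] ((S\N)/NP)\N  lex  "which"
[3,6] (S\N)/NP  <  k=5
[6,7] NP  lex  "some"
[3,7] S\N  >  k=6
[0,7] S  <  k=3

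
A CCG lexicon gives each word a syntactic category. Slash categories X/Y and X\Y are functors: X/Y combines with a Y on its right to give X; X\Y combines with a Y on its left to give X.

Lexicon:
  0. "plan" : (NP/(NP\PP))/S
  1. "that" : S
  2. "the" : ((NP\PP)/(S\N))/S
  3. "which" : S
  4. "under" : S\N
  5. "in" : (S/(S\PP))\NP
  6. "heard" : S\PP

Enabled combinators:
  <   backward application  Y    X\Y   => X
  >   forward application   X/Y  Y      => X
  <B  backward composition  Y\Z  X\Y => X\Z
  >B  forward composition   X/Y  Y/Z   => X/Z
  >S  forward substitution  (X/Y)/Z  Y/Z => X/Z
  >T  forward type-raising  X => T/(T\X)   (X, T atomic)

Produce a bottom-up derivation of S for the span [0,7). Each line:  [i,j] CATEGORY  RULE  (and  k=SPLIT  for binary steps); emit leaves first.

[0,1] (NP/(NP\PP))/S  lex  "plan"
[1,2] S  lex  "that"
[0,2] NP/(NP\PP)  >  k=1
[2,3] ((NP\PP)/(S\N))/S  lex  "the"
[3,4] S  lex  "which"
[2,4] (NP\PP)/(S\N)  >  k=3
[4,5] S\N  lex  "under"
[2,5] NP\PP  >  k=4
[0,5] NP  >  k=2
[5,6] (S/(S\PP))\NP  lex  "in"
[0,6] S/(S\PP)  <  k=5
[6,7] S\PP  lex  "heard"
[0,7] S  >  k=6

[0,7] S   >
  [0,6] S/(S\PP)   <
    [0,5] NP   >
      [0,2] NP/(NP\PP)   >
        [0,1] "plan" : (NP/(NP\PP))/S
        [1,2] "that" : S
      [2,5] NP\PP   >
        [2,4] (NP\PP)/(S\N)   >
          [2,3] "the" : ((NP\PP)/(S\N))/S
          [3,4] "which" : S
        [4,5] "under" : S\N
    [5,6] "in" : (S/(S\PP))\NP
  [6,7] "heard" : S\PP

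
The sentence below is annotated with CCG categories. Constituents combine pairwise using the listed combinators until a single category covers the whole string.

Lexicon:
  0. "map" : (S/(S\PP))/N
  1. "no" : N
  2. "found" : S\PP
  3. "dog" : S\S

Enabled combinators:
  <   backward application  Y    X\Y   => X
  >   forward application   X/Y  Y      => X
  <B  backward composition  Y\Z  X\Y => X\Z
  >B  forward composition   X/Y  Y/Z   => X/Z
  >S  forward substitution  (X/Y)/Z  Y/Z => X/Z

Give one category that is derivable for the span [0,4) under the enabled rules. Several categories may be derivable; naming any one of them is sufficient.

[0,4] S   >
  [0,2] S/(S\PP)   >
    [0,1] "map" : (S/(S\PP))/N
    [1,2] "no" : N
  [2,4] S\PP   <B
    [2,3] "found" : S\PP
    [3,4] "dog" : S\S

S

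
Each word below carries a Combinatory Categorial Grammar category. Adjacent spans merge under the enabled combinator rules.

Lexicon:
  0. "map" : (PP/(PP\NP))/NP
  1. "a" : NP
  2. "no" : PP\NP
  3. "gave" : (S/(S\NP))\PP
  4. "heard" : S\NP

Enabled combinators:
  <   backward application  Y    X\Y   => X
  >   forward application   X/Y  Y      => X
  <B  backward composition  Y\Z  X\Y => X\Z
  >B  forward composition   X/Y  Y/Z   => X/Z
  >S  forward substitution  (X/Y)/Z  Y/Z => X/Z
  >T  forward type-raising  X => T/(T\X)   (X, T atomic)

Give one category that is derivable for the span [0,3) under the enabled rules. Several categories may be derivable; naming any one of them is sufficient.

[0,5] S   >
  [0,4] S/(S\NP)   <
    [0,3] PP   >
      [0,2] PP/(PP\NP)   >
        [0,1] "map" : (PP/(PP\NP))/NP
        [1,2] "a" : NP
      [2,3] "no" : PP\NP
    [3,4] "gave" : (S/(S\NP))\PP
  [4,5] "heard" : S\NP

PP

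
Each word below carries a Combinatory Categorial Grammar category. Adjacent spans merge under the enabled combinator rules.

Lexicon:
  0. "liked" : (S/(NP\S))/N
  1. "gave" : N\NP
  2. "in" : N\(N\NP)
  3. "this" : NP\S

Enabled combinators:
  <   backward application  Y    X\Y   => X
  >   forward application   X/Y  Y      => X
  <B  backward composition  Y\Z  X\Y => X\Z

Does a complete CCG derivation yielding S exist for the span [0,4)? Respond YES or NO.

[0,4] S   >
  [0,3] S/(NP\S)   >
    [0,1] "liked" : (S/(NP\S))/N
    [1,3] N   <
      [1,2] "gave" : N\NP
      [2,3] "in" : N\(N\NP)
  [3,4] "this" : NP\S

YES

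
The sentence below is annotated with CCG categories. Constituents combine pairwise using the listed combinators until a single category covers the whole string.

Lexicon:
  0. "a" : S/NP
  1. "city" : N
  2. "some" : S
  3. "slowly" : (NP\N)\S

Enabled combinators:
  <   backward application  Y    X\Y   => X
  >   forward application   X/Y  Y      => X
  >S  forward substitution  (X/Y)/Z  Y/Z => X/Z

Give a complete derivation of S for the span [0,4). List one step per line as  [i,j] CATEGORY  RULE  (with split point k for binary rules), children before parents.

[0,1] S/NP  lex  "a"
[1,2] N  lex  "city"
[2,3] S  lex  "some"
[3,4] (NP\N)\S  lex  "slowly"
[2,4] NP\N  <  k=3
[1,4] NP  <  k=2
[0,4] S  >  k=1

[0,4] S   >
  [0,1] "a" : S/NP
  [1,4] NP   <
    [1,2] "city" : N
    [2,4] NP\N   <
      [2,3] "some" : S
      [3,4] "slowly" : (NP\N)\S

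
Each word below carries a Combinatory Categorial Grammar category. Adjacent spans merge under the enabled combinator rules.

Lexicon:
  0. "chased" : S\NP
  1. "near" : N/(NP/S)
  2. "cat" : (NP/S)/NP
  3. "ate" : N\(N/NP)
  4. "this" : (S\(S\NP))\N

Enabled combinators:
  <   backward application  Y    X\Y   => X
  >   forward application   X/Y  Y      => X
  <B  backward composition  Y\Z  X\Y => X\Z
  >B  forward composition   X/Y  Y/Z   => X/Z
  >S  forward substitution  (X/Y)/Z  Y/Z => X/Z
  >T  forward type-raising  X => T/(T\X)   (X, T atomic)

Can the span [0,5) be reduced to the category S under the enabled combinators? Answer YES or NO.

[0,5] S   <
  [0,1] "chased" : S\NP
  [1,5] S\(S\NP)   <
    [1,4] N   <
      [1,3] N/NP   >B
        [1,2] "near" : N/(NP/S)
        [2,3] "cat" : (NP/S)/NP
      [3,4] "ate" : N\(N/NP)
    [4,5] "this" : (S\(S\NP))\N

YES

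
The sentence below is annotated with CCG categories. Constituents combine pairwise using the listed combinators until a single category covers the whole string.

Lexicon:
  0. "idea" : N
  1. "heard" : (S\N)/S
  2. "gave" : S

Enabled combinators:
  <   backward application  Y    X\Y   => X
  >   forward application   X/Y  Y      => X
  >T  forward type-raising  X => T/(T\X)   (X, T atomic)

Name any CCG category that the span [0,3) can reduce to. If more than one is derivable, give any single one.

[0,3] S   >
  [0,1] S/(S\N)   >T
    [0,1] "idea" : N
  [1,3] S\N   >
    [1,2] "heard" : (S\N)/S
    [2,3] "gave" : S

S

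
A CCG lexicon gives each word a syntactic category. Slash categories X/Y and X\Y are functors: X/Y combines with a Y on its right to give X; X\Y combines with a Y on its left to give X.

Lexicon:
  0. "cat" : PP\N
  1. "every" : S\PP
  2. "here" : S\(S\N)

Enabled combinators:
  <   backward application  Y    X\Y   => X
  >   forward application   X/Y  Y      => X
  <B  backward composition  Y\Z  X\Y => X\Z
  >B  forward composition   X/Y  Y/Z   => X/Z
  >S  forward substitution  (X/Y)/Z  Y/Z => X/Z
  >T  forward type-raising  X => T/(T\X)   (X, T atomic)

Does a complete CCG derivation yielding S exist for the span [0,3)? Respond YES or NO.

[0,3] S   <
  [0,2] S\N   <B
    [0,1] "cat" : PP\N
    [1,2] "every" : S\PP
  [2,3] "here" : S\(S\N)

YES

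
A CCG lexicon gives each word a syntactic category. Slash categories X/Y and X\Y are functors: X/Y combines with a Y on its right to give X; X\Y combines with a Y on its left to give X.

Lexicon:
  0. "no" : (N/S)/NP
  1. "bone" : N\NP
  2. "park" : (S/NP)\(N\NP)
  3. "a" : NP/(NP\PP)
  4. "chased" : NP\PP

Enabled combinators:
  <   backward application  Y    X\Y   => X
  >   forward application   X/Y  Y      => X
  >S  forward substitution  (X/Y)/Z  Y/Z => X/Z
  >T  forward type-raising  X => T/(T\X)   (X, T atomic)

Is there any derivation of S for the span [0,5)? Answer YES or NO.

(N/S)/NP N\NP (S/NP)\(N\NP) NP/(NP\PP) NP\PP
CKY chart[0,5] = {N, N/(N\N), NP/(NP\N), PP/(PP\N), S/(S\N)}; S ∉ chart

NO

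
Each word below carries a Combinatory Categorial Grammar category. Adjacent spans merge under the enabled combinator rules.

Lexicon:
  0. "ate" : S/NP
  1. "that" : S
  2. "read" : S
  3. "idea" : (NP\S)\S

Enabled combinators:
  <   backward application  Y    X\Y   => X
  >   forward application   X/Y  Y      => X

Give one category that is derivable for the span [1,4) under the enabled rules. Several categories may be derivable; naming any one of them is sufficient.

NP

[0,4] S   >
  [0,1] "ate" : S/NP
  [1,4] NP   <
    [1,2] "that" : S
    [2,4] NP\S   <
      [2,3] "read" : S
      [3,4] "idea" : (NP\S)\S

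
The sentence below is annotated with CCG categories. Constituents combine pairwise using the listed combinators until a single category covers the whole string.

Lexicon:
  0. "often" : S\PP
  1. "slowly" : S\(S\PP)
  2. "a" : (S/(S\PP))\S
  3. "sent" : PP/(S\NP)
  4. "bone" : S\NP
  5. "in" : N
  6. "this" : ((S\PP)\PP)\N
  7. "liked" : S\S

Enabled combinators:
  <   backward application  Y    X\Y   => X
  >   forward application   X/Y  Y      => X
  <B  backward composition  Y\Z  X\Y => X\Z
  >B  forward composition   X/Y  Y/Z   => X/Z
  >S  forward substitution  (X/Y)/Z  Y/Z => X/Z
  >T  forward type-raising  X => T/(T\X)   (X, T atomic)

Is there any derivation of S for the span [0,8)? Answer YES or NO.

[0,8] S   >
  [0,3] S/(S\PP)   <
    [0,2] S   <
      [0,1] "often" : S\PP
      [1,2] "slowly" : S\(S\PP)
    [2,3] "a" : (S/(S\PP))\S
  [3,8] S\PP   <B
    [3,7] S\PP   <
      [3,5] PP   >
        [3,4] "sent" : PP/(S\NP)
        [4,5] "bone" : S\NP
      [5,7] (S\PP)\PP   <
        [5,6] "in" : N
        [6,7] "this" : ((S\PP)\PP)\N
    [7,8] "liked" : S\S

YES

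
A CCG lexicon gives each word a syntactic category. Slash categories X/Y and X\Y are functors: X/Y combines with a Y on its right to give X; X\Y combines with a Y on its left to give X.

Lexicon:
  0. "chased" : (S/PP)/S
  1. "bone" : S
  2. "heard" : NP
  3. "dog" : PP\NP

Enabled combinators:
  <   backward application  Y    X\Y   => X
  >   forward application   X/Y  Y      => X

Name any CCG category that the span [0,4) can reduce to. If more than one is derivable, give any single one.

[0,4] S   >
  [0,2] S/PP   >
    [0,1] "chased" : (S/PP)/S
    [1,2] "bone" : S
  [2,4] PP   <
    [2,3] "heard" : NP
    [3,4] "dog" : PP\NP

S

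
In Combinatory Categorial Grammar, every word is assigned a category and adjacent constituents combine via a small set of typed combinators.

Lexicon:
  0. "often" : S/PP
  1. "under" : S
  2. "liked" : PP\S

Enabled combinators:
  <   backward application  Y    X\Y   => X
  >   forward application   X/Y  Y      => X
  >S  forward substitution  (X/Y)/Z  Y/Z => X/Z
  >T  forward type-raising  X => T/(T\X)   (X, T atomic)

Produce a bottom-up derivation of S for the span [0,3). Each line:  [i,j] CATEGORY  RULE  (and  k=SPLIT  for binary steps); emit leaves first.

[0,3] S   >
  [0,1] "often" : S/PP
  [1,3] PP   <
    [1,2] "under" : S
    [2,3] "liked" : PP\S

[0,1] S/PP  lex  "often"
[1,2] S  lex  "under"
[2,3] PP\S  lex  "liked"
[1,3] PP  <  k=2
[0,3] S  >  k=1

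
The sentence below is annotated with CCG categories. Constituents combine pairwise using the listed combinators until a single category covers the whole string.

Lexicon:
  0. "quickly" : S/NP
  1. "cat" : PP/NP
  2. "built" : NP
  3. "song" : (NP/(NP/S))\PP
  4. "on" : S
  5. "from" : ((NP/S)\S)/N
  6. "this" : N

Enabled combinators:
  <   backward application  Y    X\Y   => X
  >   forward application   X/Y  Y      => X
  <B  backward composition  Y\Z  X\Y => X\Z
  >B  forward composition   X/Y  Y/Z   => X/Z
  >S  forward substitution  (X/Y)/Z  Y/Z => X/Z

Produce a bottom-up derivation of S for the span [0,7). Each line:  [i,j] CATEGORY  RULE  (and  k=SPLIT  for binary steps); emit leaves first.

[0,1] S/NP  lex  "quickly"
[1,2] PP/NP  lex  "cat"
[2,3] NP  lex  "built"
[1,3] PP  >  k=2
[3,4] (NP/(NP/S))\PP  lex  "song"
[1,4] NP/(NP/S)  <  k=3
[4,5] S  lex  "on"
[5,6] ((NP/S)\S)/N  lex  "from"
[6,7] N  lex  "this"
[5,7] (NP/S)\S  >  k=6
[4,7] NP/S  <  k=5
[1,7] NP  >  k=4
[0,7] S  >  k=1

[0,7] S   >
  [0,1] "quickly" : S/NP
  [1,7] NP   >
    [1,4] NP/(NP/S)   <
      [1,3] PP   >
        [1,2] "cat" : PP/NP
        [2,3] "built" : NP
      [3,4] "song" : (NP/(NP/S))\PP
    [4,7] NP/S   <
      [4,5] "on" : S
      [5,7] (NP/S)\S   >
        [5,6] "from" : ((NP/S)\S)/N
        [6,7] "this" : N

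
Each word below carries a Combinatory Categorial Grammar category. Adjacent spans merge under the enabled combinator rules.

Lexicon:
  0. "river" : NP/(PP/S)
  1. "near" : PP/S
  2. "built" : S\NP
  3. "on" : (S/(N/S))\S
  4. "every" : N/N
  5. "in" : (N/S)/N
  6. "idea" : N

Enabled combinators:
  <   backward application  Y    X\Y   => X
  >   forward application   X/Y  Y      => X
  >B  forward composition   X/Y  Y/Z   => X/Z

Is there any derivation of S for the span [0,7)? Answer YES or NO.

YES

[0,7] S   >
  [0,4] S/(N/S)   <
    [0,3] S   <
      [0,2] NP   >
        [0,1] "river" : NP/(PP/S)
        [1,2] "near" : PP/S
      [2,3] "built" : S\NP
    [3,4] "on" : (S/(N/S))\S
  [4,7] N/S   >B
    [4,5] "every" : N/N
    [5,7] N/S   >
      [5,6] "in" : (N/S)/N
      [6,7] "idea" : N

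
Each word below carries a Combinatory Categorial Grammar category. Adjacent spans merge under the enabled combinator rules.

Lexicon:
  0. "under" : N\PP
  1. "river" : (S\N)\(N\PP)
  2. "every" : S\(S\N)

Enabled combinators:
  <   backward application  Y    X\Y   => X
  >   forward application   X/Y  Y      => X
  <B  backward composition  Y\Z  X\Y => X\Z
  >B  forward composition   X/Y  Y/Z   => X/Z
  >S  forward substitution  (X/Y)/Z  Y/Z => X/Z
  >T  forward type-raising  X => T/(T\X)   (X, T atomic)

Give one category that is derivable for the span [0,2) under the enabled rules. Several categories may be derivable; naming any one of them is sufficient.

[0,3] S   <
  [0,2] S\N   <
    [0,1] "under" : N\PP
    [1,2] "river" : (S\N)\(N\PP)
  [2,3] "every" : S\(S\N)

S\N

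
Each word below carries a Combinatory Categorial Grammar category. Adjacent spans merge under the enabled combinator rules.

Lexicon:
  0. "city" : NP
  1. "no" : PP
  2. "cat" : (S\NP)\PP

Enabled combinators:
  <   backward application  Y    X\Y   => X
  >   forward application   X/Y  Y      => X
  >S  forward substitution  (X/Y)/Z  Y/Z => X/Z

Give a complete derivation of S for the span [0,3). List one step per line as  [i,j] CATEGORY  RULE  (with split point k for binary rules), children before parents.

[0,1] NP  lex  "city"
[1,2] PP  lex  "no"
[2,3] (S\NP)\PP  lex  "cat"
[1,3] S\NP  <  k=2
[0,3] S  <  k=1

[0,3] S   <
  [0,1] "city" : NP
  [1,3] S\NP   <
    [1,2] "no" : PP
    [2,3] "cat" : (S\NP)\PP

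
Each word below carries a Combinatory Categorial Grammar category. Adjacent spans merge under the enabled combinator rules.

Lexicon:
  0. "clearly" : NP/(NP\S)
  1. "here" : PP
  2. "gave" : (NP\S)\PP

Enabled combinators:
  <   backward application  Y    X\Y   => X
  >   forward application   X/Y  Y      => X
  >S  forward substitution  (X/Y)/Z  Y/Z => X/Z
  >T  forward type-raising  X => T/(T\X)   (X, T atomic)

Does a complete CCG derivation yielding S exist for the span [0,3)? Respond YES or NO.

NO

NP/(NP\S) PP (NP\S)\PP
CKY chart[0,3] = {N/(N\NP), NP, NP/(NP\NP), PP/(PP\NP), S/(S\NP)}; S ∉ chart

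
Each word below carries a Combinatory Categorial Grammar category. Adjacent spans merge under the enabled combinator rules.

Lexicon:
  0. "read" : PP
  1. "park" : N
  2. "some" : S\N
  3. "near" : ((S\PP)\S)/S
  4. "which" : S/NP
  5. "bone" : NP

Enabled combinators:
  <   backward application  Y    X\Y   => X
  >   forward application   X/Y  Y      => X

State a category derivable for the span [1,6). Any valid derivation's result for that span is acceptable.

[0,6] S   <
  [0,1] "read" : PP
  [1,6] S\PP   <
    [1,3] S   <
      [1,2] "park" : N
      [2,3] "some" : S\N
    [3,6] (S\PP)\S   >
      [3,4] "near" : ((S\PP)\S)/S
      [4,6] S   >
        [4,5] "which" : S/NP
        [5,6] "bone" : NP

S\PP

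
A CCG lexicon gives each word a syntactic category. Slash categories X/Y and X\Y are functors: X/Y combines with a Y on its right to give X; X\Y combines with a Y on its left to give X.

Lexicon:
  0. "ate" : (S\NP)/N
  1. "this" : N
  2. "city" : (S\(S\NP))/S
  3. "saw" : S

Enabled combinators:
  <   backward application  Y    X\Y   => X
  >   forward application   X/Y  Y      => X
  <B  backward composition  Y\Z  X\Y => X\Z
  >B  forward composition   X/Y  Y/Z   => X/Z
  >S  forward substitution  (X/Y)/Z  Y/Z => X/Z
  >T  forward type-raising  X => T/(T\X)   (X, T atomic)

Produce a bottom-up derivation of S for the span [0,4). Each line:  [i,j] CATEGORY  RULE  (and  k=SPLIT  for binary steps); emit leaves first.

[0,4] S   <
  [0,2] S\NP   >
    [0,1] "ate" : (S\NP)/N
    [1,2] "this" : N
  [2,4] S\(S\NP)   >
    [2,3] "city" : (S\(S\NP))/S
    [3,4] "saw" : S

[0,1] (S\NP)/N  lex  "ate"
[1,2] N  lex  "this"
[0,2] S\NP  >  k=1
[2,3] (S\(S\NP))/S  lex  "city"
[3,4] S  lex  "saw"
[2,4] S\(S\NP)  >  k=3
[0,4] S  <  k=2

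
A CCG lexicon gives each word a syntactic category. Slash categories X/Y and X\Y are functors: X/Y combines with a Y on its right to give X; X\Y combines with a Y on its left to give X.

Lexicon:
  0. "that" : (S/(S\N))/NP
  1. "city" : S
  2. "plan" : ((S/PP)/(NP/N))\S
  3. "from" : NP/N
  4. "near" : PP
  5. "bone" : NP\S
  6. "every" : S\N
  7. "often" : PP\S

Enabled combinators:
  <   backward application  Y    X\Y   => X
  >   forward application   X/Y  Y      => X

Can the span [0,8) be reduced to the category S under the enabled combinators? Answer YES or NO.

(S/(S\N))/NP S ((S/PP)/(NP/N))\S NP/N PP NP\S S\N PP\S
CKY chart[0,8] = {PP}; S ∉ chart

NO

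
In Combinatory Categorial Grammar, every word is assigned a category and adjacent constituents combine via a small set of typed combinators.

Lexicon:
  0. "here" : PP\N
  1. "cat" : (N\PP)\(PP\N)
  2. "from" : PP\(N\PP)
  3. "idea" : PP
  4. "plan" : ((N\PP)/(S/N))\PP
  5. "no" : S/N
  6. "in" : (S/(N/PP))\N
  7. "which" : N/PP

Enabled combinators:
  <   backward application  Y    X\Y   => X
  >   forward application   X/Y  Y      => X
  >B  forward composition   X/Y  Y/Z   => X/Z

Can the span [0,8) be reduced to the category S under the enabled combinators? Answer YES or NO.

YES

[0,8] S   >
  [0,7] S/(N/PP)   <
    [0,6] N   <
      [0,3] PP   <
        [0,2] N\PP   <
          [0,1] "here" : PP\N
          [1,2] "cat" : (N\PP)\(PP\N)
        [2,3] "from" : PP\(N\PP)
      [3,6] N\PP   >
        [3,5] (N\PP)/(S/N)   <
          [3,4] "idea" : PP
          [4,5] "plan" : ((N\PP)/(S/N))\PP
        [5,6] "no" : S/N
    [6,7] "in" : (S/(N/PP))\N
  [7,8] "which" : N/PP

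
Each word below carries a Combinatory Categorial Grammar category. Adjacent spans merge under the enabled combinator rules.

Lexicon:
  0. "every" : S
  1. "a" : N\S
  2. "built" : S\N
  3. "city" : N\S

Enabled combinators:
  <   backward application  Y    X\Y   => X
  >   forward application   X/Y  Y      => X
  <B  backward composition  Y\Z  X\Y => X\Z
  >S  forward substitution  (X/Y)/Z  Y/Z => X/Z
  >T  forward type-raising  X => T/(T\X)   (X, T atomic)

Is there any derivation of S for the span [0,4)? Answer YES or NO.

NO

S N\S S\N N\S
CKY chart[0,4] = {N, N/(N\N), NP/(NP\N), PP/(PP\N), S/(S\N)}; S ∉ chart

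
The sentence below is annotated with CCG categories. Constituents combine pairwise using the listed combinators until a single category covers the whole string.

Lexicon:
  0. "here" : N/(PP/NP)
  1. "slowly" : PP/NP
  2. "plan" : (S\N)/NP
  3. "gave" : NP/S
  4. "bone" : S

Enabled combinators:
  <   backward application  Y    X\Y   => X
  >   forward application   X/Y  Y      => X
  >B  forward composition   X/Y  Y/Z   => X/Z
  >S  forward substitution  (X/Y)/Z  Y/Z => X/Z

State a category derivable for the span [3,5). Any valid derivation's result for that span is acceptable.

[0,5] S   <
  [0,2] N   >
    [0,1] "here" : N/(PP/NP)
    [1,2] "slowly" : PP/NP
  [2,5] S\N   >
    [2,3] "plan" : (S\N)/NP
    [3,5] NP   >
      [3,4] "gave" : NP/S
      [4,5] "bone" : S

NP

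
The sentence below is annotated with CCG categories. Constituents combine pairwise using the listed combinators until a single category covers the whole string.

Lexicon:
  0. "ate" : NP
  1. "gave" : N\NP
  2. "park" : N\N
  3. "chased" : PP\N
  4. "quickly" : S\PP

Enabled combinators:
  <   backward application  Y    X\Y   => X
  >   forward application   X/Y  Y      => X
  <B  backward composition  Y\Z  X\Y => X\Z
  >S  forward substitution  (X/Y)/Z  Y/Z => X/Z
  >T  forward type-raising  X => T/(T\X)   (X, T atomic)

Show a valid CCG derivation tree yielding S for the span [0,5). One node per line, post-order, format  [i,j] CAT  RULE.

[0,5] S   <
  [0,3] N   <
    [0,1] "ate" : NP
    [1,3] N\NP   <B
      [1,2] "gave" : N\NP
      [2,3] "park" : N\N
  [3,5] S\N   <B
    [3,4] "chased" : PP\N
    [4,5] "quickly" : S\PP

[0,1] NP  lex  "ate"
[1,2] N\NP  lex  "gave"
[2,3] N\N  lex  "park"
[1,3] N\NP  <B  k=2
[0,3] N  <  k=1
[3,4] PP\N  lex  "chased"
[4,5] S\PP  lex  "quickly"
[3,5] S\N  <B  k=4
[0,5] S  <  k=3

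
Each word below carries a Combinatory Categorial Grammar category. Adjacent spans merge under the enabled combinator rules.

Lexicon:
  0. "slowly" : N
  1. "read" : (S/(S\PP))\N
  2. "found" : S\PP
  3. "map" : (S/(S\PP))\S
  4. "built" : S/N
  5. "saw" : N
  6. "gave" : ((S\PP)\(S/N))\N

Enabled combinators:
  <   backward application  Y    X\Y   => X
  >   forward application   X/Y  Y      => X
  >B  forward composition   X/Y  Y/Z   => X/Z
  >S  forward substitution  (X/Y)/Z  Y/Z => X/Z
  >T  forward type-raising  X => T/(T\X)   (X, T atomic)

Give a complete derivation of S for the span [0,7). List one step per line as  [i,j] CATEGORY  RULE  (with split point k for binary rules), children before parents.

[0,1] N  lex  "slowly"
[1,2] (S/(S\PP))\N  lex  "read"
[0,2] S/(S\PP)  <  k=1
[2,3] S\PP  lex  "found"
[0,3] S  >  k=2
[3,4] (S/(S\PP))\S  lex  "map"
[0,4] S/(S\PP)  <  k=3
[4,5] S/N  lex  "built"
[5,6] N  lex  "saw"
[6,7] ((S\PP)\(S/N))\N  lex  "gave"
[5,7] (S\PP)\(S/N)  <  k=6
[4,7] S\PP  <  k=5
[0,7] S  >  k=4

[0,7] S   >
  [0,4] S/(S\PP)   <
    [0,3] S   >
      [0,2] S/(S\PP)   <
        [0,1] "slowly" : N
        [1,2] "read" : (S/(S\PP))\N
      [2,3] "found" : S\PP
    [3,4] "map" : (S/(S\PP))\S
  [4,7] S\PP   <
    [4,5] "built" : S/N
    [5,7] (S\PP)\(S/N)   <
      [5,6] "saw" : N
      [6,7] "gave" : ((S\PP)\(S/N))\N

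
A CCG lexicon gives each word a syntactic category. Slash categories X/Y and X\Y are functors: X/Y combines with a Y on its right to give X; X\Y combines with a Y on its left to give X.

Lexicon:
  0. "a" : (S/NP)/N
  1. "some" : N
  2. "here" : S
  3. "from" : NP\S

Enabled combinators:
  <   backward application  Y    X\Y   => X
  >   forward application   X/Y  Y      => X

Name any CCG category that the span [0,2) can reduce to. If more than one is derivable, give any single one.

[0,4] S   >
  [0,2] S/NP   >
    [0,1] "a" : (S/NP)/N
    [1,2] "some" : N
  [2,4] NP   <
    [2,3] "here" : S
    [3,4] "from" : NP\S

S/NP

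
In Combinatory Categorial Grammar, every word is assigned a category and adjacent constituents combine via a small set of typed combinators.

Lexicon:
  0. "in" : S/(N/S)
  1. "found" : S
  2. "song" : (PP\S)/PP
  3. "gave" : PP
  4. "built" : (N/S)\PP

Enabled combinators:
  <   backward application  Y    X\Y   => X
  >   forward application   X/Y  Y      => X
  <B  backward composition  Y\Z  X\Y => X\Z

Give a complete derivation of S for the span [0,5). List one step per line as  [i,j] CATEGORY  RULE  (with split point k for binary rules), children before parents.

[0,5] S   >
  [0,1] "in" : S/(N/S)
  [1,5] N/S   <
    [1,4] PP   <
      [1,2] "found" : S
      [2,4] PP\S   >
        [2,3] "song" : (PP\S)/PP
        [3,4] "gave" : PP
    [4,5] "built" : (N/S)\PP

[0,1] S/(N/S)  lex  "in"
[1,2] S  lex  "found"
[2,3] (PP\S)/PP  lex  "song"
[3,4] PP  lex  "gave"
[2,4] PP\S  >  k=3
[1,4] PP  <  k=2
[4,5] (N/S)\PP  lex  "built"
[1,5] N/S  <  k=4
[0,5] S  >  k=1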